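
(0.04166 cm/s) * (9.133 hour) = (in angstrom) 1.37e+11. Check: 1 cm/s = 0.01 m/s, so 0.04166 cm/s = 0.04166 * 0.01 = 0.0004166 m/s. 1 hour = 3600 s, so 9.133 hour = 9.133 * 3600 = 32878.8 s. Combine: 0.0004166 m/s * 32878.8 s = 13.697308 m. 1 angstrom = 1e-10 m, so 13.697308 m = 13.697308 / 1e-10 = 1.3697308e+11 angstrom ≈ 1.37e+11 angstrom (4 s.f.).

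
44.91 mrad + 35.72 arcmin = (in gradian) 1 mrad = 0.001 rad, so 44.91 mrad = 44.91 * 0.001 = 0.04491 rad. 1 arcmin = 0.00029088821 rad, so 35.72 arcmin = 35.72 * 0.00029088821 = 0.010390527 rad. Sum: 0.04491 + 0.010390527 = 0.055300527 rad. 1 gradian = 0.015707963 rad, so 0.055300527 rad = 0.055300527 / 0.015707963 = 3.5205409 gradian ≈ 3.521 gradian (4 s.f.). Final answer: 3.521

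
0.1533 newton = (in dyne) 1.533e+04. Check: 0.1533 newton = 0.1533 N. 1 dyne = 1e-05 N, so 0.1533 N = 0.1533 / 1e-05 = 15330 dyne ≈ 1.533e+04 dyne (4 s.f.).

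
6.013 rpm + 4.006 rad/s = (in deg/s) 1 rpm = 0.10471976 rad/s, so 6.013 rpm = 6.013 * 0.10471976 = 0.62967989 rad/s. 4.006 rad/s is already in rad/s. Sum: 0.62967989 + 4.006 = 4.6356799 rad/s. 1 deg/s = 0.017453293 rad/s, so 4.6356799 rad/s = 4.6356799 / 0.017453293 = 265.60489 deg/s ≈ 265.6 deg/s (4 s.f.). Final answer: 265.6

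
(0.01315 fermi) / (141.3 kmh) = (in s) 1 fermi = 1e-15 m, so 0.01315 fermi = 0.01315 * 1e-15 = 1.315e-17 m. 1 kmh = 0.27777778 m/s, so 141.3 kmh = 141.3 * 0.27777778 = 39.25 m/s. Combine: 1.315e-17 m / 39.25 m/s = 3.3503185e-19 s. Result: 3.3503185e-19 s ≈ 3.35e-19 s (4 s.f.). Final answer: 3.35e-19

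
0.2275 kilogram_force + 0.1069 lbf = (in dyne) 1 kilogram_force = 9.80665 N, so 0.2275 kilogram_force = 0.2275 * 9.80665 = 2.2310129 N. 1 lbf = 4.4482216 N, so 0.1069 lbf = 0.1069 * 4.4482216 = 0.47551489 N. Sum: 2.2310129 + 0.47551489 = 2.7065278 N. 1 dyne = 1e-05 N, so 2.7065278 N = 2.7065278 / 1e-05 = 270652.78 dyne ≈ 2.707e+05 dyne (4 s.f.). Final answer: 2.707e+05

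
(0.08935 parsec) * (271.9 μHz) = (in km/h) 1 parsec = 3.0856776e+16 m, so 0.08935 parsec = 0.08935 * 3.0856776e+16 = 2.7570529e+15 m. 1 μHz = 1e-06 Hz, so 271.9 μHz = 271.9 * 1e-06 = 0.0002719 Hz. Combine: 2.7570529e+15 m * 0.0002719 Hz = 7.4964269e+11 m/s. 1 km/h = 0.27777778 m/s, so 7.4964269e+11 m/s = 7.4964269e+11 / 0.27777778 = 2.6987137e+12 km/h ≈ 2.699e+12 km/h (4 s.f.). Final answer: 2.699e+12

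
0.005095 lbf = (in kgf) 0.002311. Check: 1 lbf = 4.4482216 N, so 0.005095 lbf = 0.005095 * 4.4482216 = 0.022663689 N. 1 kgf = 9.80665 N, so 0.022663689 N = 0.022663689 / 9.80665 = 0.0023110531 kgf ≈ 0.002311 kgf (4 s.f.).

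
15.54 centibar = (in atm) 1 centibar = 1000 Pa, so 15.54 centibar = 15.54 * 1000 = 15540 Pa. 1 atm = 101325 Pa, so 15540 Pa = 15540 / 101325 = 0.15336788 atm ≈ 0.1534 atm (4 s.f.). Final answer: 0.1534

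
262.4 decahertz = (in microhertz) 2.624e+09. Check: 1 decahertz = 10 Hz, so 262.4 decahertz = 262.4 * 10 = 2624 Hz. 1 microhertz = 1e-06 Hz, so 2624 Hz = 2624 / 1e-06 = 2.624e+09 microhertz.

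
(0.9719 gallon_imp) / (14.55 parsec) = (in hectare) 9.841e-25. Check: 1 gallon_imp = 0.00454609 m^3, so 0.9719 gallon_imp = 0.9719 * 0.00454609 = 0.0044183449 m^3. 1 parsec = 3.0856776e+16 m, so 14.55 parsec = 14.55 * 3.0856776e+16 = 4.4896609e+17 m. Combine: 0.0044183449 m^3 / 4.4896609e+17 m = 9.841155e-21 m^2. 1 hectare = 10000 m^2, so 9.841155e-21 m^2 = 9.841155e-21 / 10000 = 9.841155e-25 hectare ≈ 9.841e-25 hectare (4 s.f.).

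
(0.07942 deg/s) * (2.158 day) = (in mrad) 2.584e+05. Check: 1 deg/s = 0.017453293 rad/s, so 0.07942 deg/s = 0.07942 * 0.017453293 = 0.0013861405 rad/s. 1 day = 86400 s, so 2.158 day = 2.158 * 86400 = 186451.2 s. Combine: 0.0013861405 rad/s * 186451.2 s = 258.44756 rad. 1 mrad = 0.001 rad, so 258.44756 rad = 258.44756 / 0.001 = 258447.56 mrad ≈ 2.584e+05 mrad (4 s.f.).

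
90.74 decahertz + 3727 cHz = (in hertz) 1 decahertz = 10 Hz, so 90.74 decahertz = 90.74 * 10 = 907.4 Hz. 1 cHz = 0.01 Hz, so 3727 cHz = 3727 * 0.01 = 37.27 Hz. Sum: 907.4 + 37.27 = 944.67 Hz. 944.67 Hz = 944.67 hertz ≈ 944.7 hertz (4 s.f.). Final answer: 944.7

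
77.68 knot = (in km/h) 1 knot = 0.51444444 m/s, so 77.68 knot = 77.68 * 0.51444444 = 39.962044 m/s. 1 km/h = 0.27777778 m/s, so 39.962044 m/s = 39.962044 / 0.27777778 = 143.86336 km/h ≈ 143.9 km/h (4 s.f.). Final answer: 143.9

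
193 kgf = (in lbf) 1 kgf = 9.80665 N, so 193 kgf = 193 * 9.80665 = 1892.6834 N. 1 lbf = 4.4482216 N, so 1892.6834 N = 1892.6834 / 4.4482216 = 425.49217 lbf ≈ 425.5 lbf (4 s.f.). Final answer: 425.5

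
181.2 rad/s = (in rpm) 1730. Check: 1 rpm = 0.10471976 rad/s, so 181.2 rad/s = 181.2 / 0.10471976 = 1730.3325 rpm ≈ 1730 rpm (4 s.f.).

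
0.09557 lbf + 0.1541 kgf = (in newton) 1.936. Check: 1 lbf = 4.4482216 N, so 0.09557 lbf = 0.09557 * 4.4482216 = 0.42511654 N. 1 kgf = 9.80665 N, so 0.1541 kgf = 0.1541 * 9.80665 = 1.5112048 N. Sum: 0.42511654 + 1.5112048 = 1.9363213 N. 1.9363213 N = 1.9363213 newton ≈ 1.936 newton (4 s.f.).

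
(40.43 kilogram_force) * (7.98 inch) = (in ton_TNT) 1.921e-08. Check: 1 kilogram_force = 9.80665 N, so 40.43 kilogram_force = 40.43 * 9.80665 = 396.48286 N. 1 inch = 0.0254 m, so 7.98 inch = 7.98 * 0.0254 = 0.202692 m. Combine: 396.48286 N * 0.202692 m = 80.363904 J. 1 ton_TNT = 4.184e+09 J, so 80.363904 J = 80.363904 / 4.184e+09 = 1.9207434e-08 ton_TNT ≈ 1.921e-08 ton_TNT (4 s.f.).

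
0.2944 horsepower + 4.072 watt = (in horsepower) 1 horsepower = 745.69987 W, so 0.2944 horsepower = 0.2944 * 745.69987 = 219.53404 W. 4.072 watt = 4.072 W. Sum: 219.53404 + 4.072 = 223.60604 W. 1 horsepower = 745.69987 W, so 223.60604 W = 223.60604 / 745.69987 = 0.29986064 horsepower ≈ 0.2999 horsepower (4 s.f.). Final answer: 0.2999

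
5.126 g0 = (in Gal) 1 g0 = 9.80665 m/s^2, so 5.126 g0 = 5.126 * 9.80665 = 50.268888 m/s^2. 1 Gal = 0.01 m/s^2, so 50.268888 m/s^2 = 50.268888 / 0.01 = 5026.8888 Gal ≈ 5027 Gal (4 s.f.). Final answer: 5027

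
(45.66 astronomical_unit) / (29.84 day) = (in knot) 5.15e+06. Check: 1 astronomical_unit = 1.4959787e+11 m, so 45.66 astronomical_unit = 45.66 * 1.4959787e+11 = 6.8306388e+12 m. 1 day = 86400 s, so 29.84 day = 29.84 * 86400 = 2578176 s. Combine: 6.8306388e+12 m / 2578176 s = 2649407.5 m/s. 1 knot = 0.51444444 m/s, so 2649407.5 m/s = 2649407.5 / 0.51444444 = 5150036.1 knot ≈ 5.15e+06 knot (4 s.f.).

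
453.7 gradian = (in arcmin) 2.45e+04. Check: 1 gradian = 0.015707963 rad, so 453.7 gradian = 453.7 * 0.015707963 = 7.1267029 rad. 1 arcmin = 0.00029088821 rad, so 7.1267029 rad = 7.1267029 / 0.00029088821 = 24499.8 arcmin ≈ 2.45e+04 arcmin (4 s.f.).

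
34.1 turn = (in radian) 214.3. Check: 1 turn = 6.2831853 rad, so 34.1 turn = 34.1 * 6.2831853 = 214.25662 rad. 214.25662 rad = 214.25662 radian ≈ 214.3 radian (4 s.f.).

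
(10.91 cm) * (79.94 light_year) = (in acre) 1 cm = 0.01 m, so 10.91 cm = 10.91 * 0.01 = 0.1091 m. 1 light_year = 9.4607305e+15 m, so 79.94 light_year = 79.94 * 9.4607305e+15 = 7.5629079e+17 m. Combine: 0.1091 m * 7.5629079e+17 m = 8.2511326e+16 m^2. 1 acre = 4046.8564 m^2, so 8.2511326e+16 m^2 = 8.2511326e+16 / 4046.8564 = 2.0388993e+13 acre ≈ 2.039e+13 acre (4 s.f.). Final answer: 2.039e+13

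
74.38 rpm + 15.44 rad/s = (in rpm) 221.8. Check: 1 rpm = 0.10471976 rad/s, so 74.38 rpm = 74.38 * 0.10471976 = 7.7890554 rad/s. 15.44 rad/s is already in rad/s. Sum: 7.7890554 + 15.44 = 23.229055 rad/s. 1 rpm = 0.10471976 rad/s, so 23.229055 rad/s = 23.229055 / 0.10471976 = 221.82114 rpm ≈ 221.8 rpm (4 s.f.).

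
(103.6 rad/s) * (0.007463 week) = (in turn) 103.6 rad/s is already in rad/s. 1 week = 604800 s, so 0.007463 week = 0.007463 * 604800 = 4513.6224 s. Combine: 103.6 rad/s * 4513.6224 s = 467611.28 rad. 1 turn = 6.2831853 rad, so 467611.28 rad = 467611.28 / 6.2831853 = 74422.647 turn ≈ 7.442e+04 turn (4 s.f.). Final answer: 7.442e+04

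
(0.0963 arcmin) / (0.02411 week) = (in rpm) 1 arcmin = 0.00029088821 rad, so 0.0963 arcmin = 0.0963 * 0.00029088821 = 2.8012534e-05 rad. 1 week = 604800 s, so 0.02411 week = 0.02411 * 604800 = 14581.728 s. Combine: 2.8012534e-05 rad / 14581.728 s = 1.921071e-09 rad/s. 1 rpm = 0.10471976 rad/s, so 1.921071e-09 rad/s = 1.921071e-09 / 0.10471976 = 1.8344877e-08 rpm ≈ 1.834e-08 rpm (4 s.f.). Final answer: 1.834e-08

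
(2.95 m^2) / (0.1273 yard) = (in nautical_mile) 0.01368. Check: 2.95 m^2 is already in m^2. 1 yard = 0.9144 m, so 0.1273 yard = 0.1273 * 0.9144 = 0.11640312 m. Combine: 2.95 m^2 / 0.11640312 m = 25.342963 m. 1 nautical_mile = 1852 m, so 25.342963 m = 25.342963 / 1852 = 0.013684105 nautical_mile ≈ 0.01368 nautical_mile (4 s.f.).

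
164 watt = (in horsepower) 164 watt = 164 W. 1 horsepower = 745.69987 W, so 164 W = 164 / 745.69987 = 0.21992762 horsepower ≈ 0.2199 horsepower (4 s.f.). Final answer: 0.2199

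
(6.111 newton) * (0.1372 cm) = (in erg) 8.384e+04. Check: 6.111 newton = 6.111 N. 1 cm = 0.01 m, so 0.1372 cm = 0.1372 * 0.01 = 0.001372 m. Combine: 6.111 N * 0.001372 m = 0.008384292 J. 1 erg = 1e-07 J, so 0.008384292 J = 0.008384292 / 1e-07 = 83842.92 erg ≈ 8.384e+04 erg (4 s.f.).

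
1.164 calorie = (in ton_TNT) 1.164e-09. Check: 1 calorie = 4.184 J, so 1.164 calorie = 1.164 * 4.184 = 4.870176 J. 1 ton_TNT = 4.184e+09 J, so 4.870176 J = 4.870176 / 4.184e+09 = 1.164e-09 ton_TNT.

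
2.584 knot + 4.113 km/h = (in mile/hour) 5.529. Check: 1 knot = 0.51444444 m/s, so 2.584 knot = 2.584 * 0.51444444 = 1.3293244 m/s. 1 km/h = 0.27777778 m/s, so 4.113 km/h = 4.113 * 0.27777778 = 1.1425 m/s. Sum: 1.3293244 + 1.1425 = 2.4718244 m/s. 1 mile/hour = 0.44704 m/s, so 2.4718244 m/s = 2.4718244 / 0.44704 = 5.5293138 mile/hour ≈ 5.529 mile/hour (4 s.f.).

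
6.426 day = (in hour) 1 day = 86400 s, so 6.426 day = 6.426 * 86400 = 555206.4 s. 1 hour = 3600 s, so 555206.4 s = 555206.4 / 3600 = 154.224 hour ≈ 154.2 hour (4 s.f.). Final answer: 154.2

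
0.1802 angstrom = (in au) 1.205e-22. Check: 1 angstrom = 1e-10 m, so 0.1802 angstrom = 0.1802 * 1e-10 = 1.802e-11 m. 1 au = 1.4959787e+11 m, so 1.802e-11 m = 1.802e-11 / 1.4959787e+11 = 1.2045626e-22 au ≈ 1.205e-22 au (4 s.f.).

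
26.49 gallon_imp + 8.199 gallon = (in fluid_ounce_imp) 1 gallon_imp = 0.00454609 m^3, so 26.49 gallon_imp = 26.49 * 0.00454609 = 0.12042592 m^3. 1 gallon = 0.0037854118 m^3, so 8.199 gallon = 8.199 * 0.0037854118 = 0.031036591 m^3. Sum: 0.12042592 + 0.031036591 = 0.15146252 m^3. 1 fluid_ounce_imp = 2.8413063e-05 m^3, so 0.15146252 m^3 = 0.15146252 / 2.8413063e-05 = 5330.7353 fluid_ounce_imp ≈ 5331 fluid_ounce_imp (4 s.f.). Final answer: 5331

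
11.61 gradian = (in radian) 0.1824. Check: 1 gradian = 0.015707963 rad, so 11.61 gradian = 11.61 * 0.015707963 = 0.18236945 rad. 0.18236945 rad = 0.18236945 radian ≈ 0.1824 radian (4 s.f.).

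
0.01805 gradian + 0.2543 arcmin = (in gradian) 1 gradian = 0.015707963 rad, so 0.01805 gradian = 0.01805 * 0.015707963 = 0.00028352874 rad. 1 arcmin = 0.00029088821 rad, so 0.2543 arcmin = 0.2543 * 0.00029088821 = 7.3972871e-05 rad. Sum: 0.00028352874 + 7.3972871e-05 = 0.00035750161 rad. 1 gradian = 0.015707963 rad, so 0.00035750161 rad = 0.00035750161 / 0.015707963 = 0.022759259 gradian ≈ 0.02276 gradian (4 s.f.). Final answer: 0.02276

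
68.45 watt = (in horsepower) 0.09179. Check: 68.45 watt = 68.45 W. 1 horsepower = 745.69987 W, so 68.45 W = 68.45 / 745.69987 = 0.091792962 horsepower ≈ 0.09179 horsepower (4 s.f.).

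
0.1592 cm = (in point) 1 cm = 0.01 m, so 0.1592 cm = 0.1592 * 0.01 = 0.001592 m. 1 point = 0.00035277778 m, so 0.001592 m = 0.001592 / 0.00035277778 = 4.5127559 point ≈ 4.513 point (4 s.f.). Final answer: 4.513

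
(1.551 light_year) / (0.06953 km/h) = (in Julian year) 1 light_year = 9.4607305e+15 m, so 1.551 light_year = 1.551 * 9.4607305e+15 = 1.4673593e+16 m. 1 km/h = 0.27777778 m/s, so 0.06953 km/h = 0.06953 * 0.27777778 = 0.019313889 m/s. Combine: 1.4673593e+16 m / 0.019313889 m/s = 7.5974306e+17 s. 1 Julian year = 31557600 s, so 7.5974306e+17 s = 7.5974306e+17 / 31557600 = 2.4074805e+10 Julian year ≈ 2.407e+10 Julian year (4 s.f.). Final answer: 2.407e+10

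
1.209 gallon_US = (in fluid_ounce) 154.8. Check: 1 gallon_US = 0.0037854118 m^3, so 1.209 gallon_US = 1.209 * 0.0037854118 = 0.0045765628 m^3. 1 fluid_ounce = 2.957353e-05 m^3, so 0.0045765628 m^3 = 0.0045765628 / 2.957353e-05 = 154.752 fluid_ounce ≈ 154.8 fluid_ounce (4 s.f.).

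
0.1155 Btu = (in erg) 1 Btu = 1055.0559 J, so 0.1155 Btu = 0.1155 * 1055.0559 = 121.85895 J. 1 erg = 1e-07 J, so 121.85895 J = 121.85895 / 1e-07 = 1.2185895e+09 erg ≈ 1.219e+09 erg (4 s.f.). Final answer: 1.219e+09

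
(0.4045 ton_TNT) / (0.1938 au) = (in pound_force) 1 ton_TNT = 4.184e+09 J, so 0.4045 ton_TNT = 0.4045 * 4.184e+09 = 1.692428e+09 J. 1 au = 1.4959787e+11 m, so 0.1938 au = 0.1938 * 1.4959787e+11 = 2.8992067e+10 m. Combine: 1.692428e+09 J / 2.8992067e+10 m = 0.058375554 N. 1 pound_force = 4.4482216 N, so 0.058375554 N = 0.058375554 / 4.4482216 = 0.013123347 pound_force ≈ 0.01312 pound_force (4 s.f.). Final answer: 0.01312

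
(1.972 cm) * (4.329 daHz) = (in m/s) 0.8537. Check: 1 cm = 0.01 m, so 1.972 cm = 1.972 * 0.01 = 0.01972 m. 1 daHz = 10 Hz, so 4.329 daHz = 4.329 * 10 = 43.29 Hz. Combine: 0.01972 m * 43.29 Hz = 0.8536788 m/s. Result: 0.8536788 m/s ≈ 0.8537 m/s (4 s.f.).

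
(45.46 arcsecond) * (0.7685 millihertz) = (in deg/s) 1 arcsecond = 4.8481368e-06 rad, so 45.46 arcsecond = 45.46 * 4.8481368e-06 = 0.0002203963 rad. 1 millihertz = 0.001 Hz, so 0.7685 millihertz = 0.7685 * 0.001 = 0.0007685 Hz. Combine: 0.0002203963 rad * 0.0007685 Hz = 1.6937456e-07 rad/s. 1 deg/s = 0.017453293 rad/s, so 1.6937456e-07 rad/s = 1.6937456e-07 / 0.017453293 = 9.7044472e-06 deg/s ≈ 9.704e-06 deg/s (4 s.f.). Final answer: 9.704e-06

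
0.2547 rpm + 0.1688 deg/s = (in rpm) 0.2828. Check: 1 rpm = 0.10471976 rad/s, so 0.2547 rpm = 0.2547 * 0.10471976 = 0.026672122 rad/s. 1 deg/s = 0.017453293 rad/s, so 0.1688 deg/s = 0.1688 * 0.017453293 = 0.0029461158 rad/s. Sum: 0.026672122 + 0.0029461158 = 0.029618237 rad/s. 1 rpm = 0.10471976 rad/s, so 0.029618237 rad/s = 0.029618237 / 0.10471976 = 0.28283333 rpm ≈ 0.2828 rpm (4 s.f.).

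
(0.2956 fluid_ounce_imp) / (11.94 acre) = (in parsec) 5.633e-27. Check: 1 fluid_ounce_imp = 2.8413063e-05 m^3, so 0.2956 fluid_ounce_imp = 0.2956 * 2.8413063e-05 = 8.3989013e-06 m^3. 1 acre = 4046.8564 m^2, so 11.94 acre = 11.94 * 4046.8564 = 48319.466 m^2. Combine: 8.3989013e-06 m^3 / 48319.466 m^2 = 1.7382024e-10 m. 1 parsec = 3.0856776e+16 m, so 1.7382024e-10 m = 1.7382024e-10 / 3.0856776e+16 = 5.6331304e-27 parsec ≈ 5.633e-27 parsec (4 s.f.).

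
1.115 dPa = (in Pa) 0.1115. Check: 1 dPa = 0.1 Pa, so 1.115 dPa = 1.115 * 0.1 = 0.1115 Pa. Result: 0.1115 Pa.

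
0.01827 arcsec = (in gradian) 5.639e-06. Check: 1 arcsec = 4.8481368e-06 rad, so 0.01827 arcsec = 0.01827 * 4.8481368e-06 = 8.857546e-08 rad. 1 gradian = 0.015707963 rad, so 8.857546e-08 rad = 8.857546e-08 / 0.015707963 = 5.6388889e-06 gradian ≈ 5.639e-06 gradian (4 s.f.).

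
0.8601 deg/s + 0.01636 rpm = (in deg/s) 1 deg/s = 0.017453293 rad/s, so 0.8601 deg/s = 0.8601 * 0.017453293 = 0.015011577 rad/s. 1 rpm = 0.10471976 rad/s, so 0.01636 rpm = 0.01636 * 0.10471976 = 0.0017132152 rad/s. Sum: 0.015011577 + 0.0017132152 = 0.016724792 rad/s. 1 deg/s = 0.017453293 rad/s, so 0.016724792 rad/s = 0.016724792 / 0.017453293 = 0.95826 deg/s ≈ 0.9583 deg/s (4 s.f.). Final answer: 0.9583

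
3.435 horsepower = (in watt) 1 horsepower = 745.69987 W, so 3.435 horsepower = 3.435 * 745.69987 = 2561.4791 W. 2561.4791 W = 2561.4791 watt ≈ 2561 watt (4 s.f.). Final answer: 2561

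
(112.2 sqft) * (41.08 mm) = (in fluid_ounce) 1 sqft = 0.09290304 m^2, so 112.2 sqft = 112.2 * 0.09290304 = 10.423721 m^2. 1 mm = 0.001 m, so 41.08 mm = 41.08 * 0.001 = 0.04108 m. Combine: 10.423721 m^2 * 0.04108 m = 0.42820646 m^3. 1 fluid_ounce = 2.957353e-05 m^3, so 0.42820646 m^3 = 0.42820646 / 2.957353e-05 = 14479.383 fluid_ounce ≈ 1.448e+04 fluid_ounce (4 s.f.). Final answer: 1.448e+04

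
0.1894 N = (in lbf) 1 lbf = 4.4482216 N, so 0.1894 N = 0.1894 / 4.4482216 = 0.042578814 lbf ≈ 0.04258 lbf (4 s.f.). Final answer: 0.04258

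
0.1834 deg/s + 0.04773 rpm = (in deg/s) 0.4698. Check: 1 deg/s = 0.017453293 rad/s, so 0.1834 deg/s = 0.1834 * 0.017453293 = 0.0032009338 rad/s. 1 rpm = 0.10471976 rad/s, so 0.04773 rpm = 0.04773 * 0.10471976 = 0.0049982739 rad/s. Sum: 0.0032009338 + 0.0049982739 = 0.0081992078 rad/s. 1 deg/s = 0.017453293 rad/s, so 0.0081992078 rad/s = 0.0081992078 / 0.017453293 = 0.46978 deg/s ≈ 0.4698 deg/s (4 s.f.).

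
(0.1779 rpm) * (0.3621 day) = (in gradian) 1 rpm = 0.10471976 rad/s, so 0.1779 rpm = 0.1779 * 0.10471976 = 0.018629644 rad/s. 1 day = 86400 s, so 0.3621 day = 0.3621 * 86400 = 31285.44 s. Combine: 0.018629644 rad/s * 31285.44 s = 582.83662 rad. 1 gradian = 0.015707963 rad, so 582.83662 rad = 582.83662 / 0.015707963 = 37104.532 gradian ≈ 3.71e+04 gradian (4 s.f.). Final answer: 3.71e+04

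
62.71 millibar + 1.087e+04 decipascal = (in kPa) 1 millibar = 100 Pa, so 62.71 millibar = 62.71 * 100 = 6271 Pa. 1 decipascal = 0.1 Pa, so 1.087e+04 decipascal = 1.087e+04 * 0.1 = 1087 Pa. Sum: 6271 + 1087 = 7358 Pa. 1 kPa = 1000 Pa, so 7358 Pa = 7358 / 1000 = 7.358 kPa. Final answer: 7.358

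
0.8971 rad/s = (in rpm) 1 rpm = 0.10471976 rad/s, so 0.8971 rad/s = 0.8971 / 0.10471976 = 8.566674 rpm ≈ 8.567 rpm (4 s.f.). Final answer: 8.567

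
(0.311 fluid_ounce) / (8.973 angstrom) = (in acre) 1 fluid_ounce = 2.957353e-05 m^3, so 0.311 fluid_ounce = 0.311 * 2.957353e-05 = 9.1973677e-06 m^3. 1 angstrom = 1e-10 m, so 8.973 angstrom = 8.973 * 1e-10 = 8.973e-10 m. Combine: 9.1973677e-06 m^3 / 8.973e-10 m = 10250.048 m^2. 1 acre = 4046.8564 m^2, so 10250.048 m^2 = 10250.048 / 4046.8564 = 2.5328419 acre ≈ 2.533 acre (4 s.f.). Final answer: 2.533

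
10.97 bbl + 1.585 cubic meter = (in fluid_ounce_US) 1 bbl = 0.15898729 m^3, so 10.97 bbl = 10.97 * 0.15898729 = 1.7440906 m^3. 1.585 cubic meter = 1.585 m^3. Sum: 1.7440906 + 1.585 = 3.3290906 m^3. 1 fluid_ounce_US = 2.957353e-05 m^3, so 3.3290906 m^3 = 3.3290906 / 2.957353e-05 = 112569.95 fluid_ounce_US ≈ 1.126e+05 fluid_ounce_US (4 s.f.). Final answer: 1.126e+05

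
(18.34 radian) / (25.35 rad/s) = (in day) 8.374e-06. Check: 18.34 radian = 18.34 rad. 25.35 rad/s is already in rad/s. Combine: 18.34 rad / 25.35 rad/s = 0.7234714 s. 1 day = 86400 s, so 0.7234714 s = 0.7234714 / 86400 = 8.3735116e-06 day ≈ 8.374e-06 day (4 s.f.).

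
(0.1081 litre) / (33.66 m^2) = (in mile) 1.996e-09. Check: 1 litre = 0.001 m^3, so 0.1081 litre = 0.1081 * 0.001 = 0.0001081 m^3. 33.66 m^2 is already in m^2. Combine: 0.0001081 m^3 / 33.66 m^2 = 3.211527e-06 m. 1 mile = 1609.344 m, so 3.211527e-06 m = 3.211527e-06 / 1609.344 = 1.9955504e-09 mile ≈ 1.996e-09 mile (4 s.f.).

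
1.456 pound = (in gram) 1 pound = 0.45359237 kg, so 1.456 pound = 1.456 * 0.45359237 = 0.66043049 kg. 1 gram = 0.001 kg, so 0.66043049 kg = 0.66043049 / 0.001 = 660.43049 gram ≈ 660.4 gram (4 s.f.). Final answer: 660.4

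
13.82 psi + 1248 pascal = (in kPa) 1 psi = 6894.7573 Pa, so 13.82 psi = 13.82 * 6894.7573 = 95285.546 Pa. 1248 pascal = 1248 Pa. Sum: 95285.546 + 1248 = 96533.546 Pa. 1 kPa = 1000 Pa, so 96533.546 Pa = 96533.546 / 1000 = 96.533546 kPa ≈ 96.53 kPa (4 s.f.). Final answer: 96.53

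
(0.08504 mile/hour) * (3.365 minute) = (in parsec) 1 mile/hour = 0.44704 m/s, so 0.08504 mile/hour = 0.08504 * 0.44704 = 0.038016282 m/s. 1 minute = 60 s, so 3.365 minute = 3.365 * 60 = 201.9 s. Combine: 0.038016282 m/s * 201.9 s = 7.6754873 m. 1 parsec = 3.0856776e+16 m, so 7.6754873 m = 7.6754873 / 3.0856776e+16 = 2.487456e-16 parsec ≈ 2.487e-16 parsec (4 s.f.). Final answer: 2.487e-16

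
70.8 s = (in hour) 1 hour = 3600 s, so 70.8 s = 70.8 / 3600 = 0.019666667 hour ≈ 0.01967 hour (4 s.f.). Final answer: 0.01967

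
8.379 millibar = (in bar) 1 millibar = 100 Pa, so 8.379 millibar = 8.379 * 100 = 837.9 Pa. 1 bar = 100000 Pa, so 837.9 Pa = 837.9 / 100000 = 0.008379 bar. Final answer: 0.008379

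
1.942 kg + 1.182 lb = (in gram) 1.942 kg is already in kg. 1 lb = 0.45359237 kg, so 1.182 lb = 1.182 * 0.45359237 = 0.53614618 kg. Sum: 1.942 + 0.53614618 = 2.4781462 kg. 1 gram = 0.001 kg, so 2.4781462 kg = 2.4781462 / 0.001 = 2478.1462 gram ≈ 2478 gram (4 s.f.). Final answer: 2478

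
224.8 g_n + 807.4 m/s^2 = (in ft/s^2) 9882. Check: 1 g_n = 9.80665 m/s^2, so 224.8 g_n = 224.8 * 9.80665 = 2204.5349 m/s^2. 807.4 m/s^2 is already in m/s^2. Sum: 2204.5349 + 807.4 = 3011.9349 m/s^2. 1 ft/s^2 = 0.3048 m/s^2, so 3011.9349 m/s^2 = 3011.9349 / 0.3048 = 9881.6762 ft/s^2 ≈ 9882 ft/s^2 (4 s.f.).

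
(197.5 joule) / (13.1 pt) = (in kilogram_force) 4358. Check: 197.5 joule = 197.5 J. 1 pt = 0.00035277778 m, so 13.1 pt = 13.1 * 0.00035277778 = 0.0046213889 m. Combine: 197.5 J / 0.0046213889 m = 42736.07 N. 1 kilogram_force = 9.80665 N, so 42736.07 N = 42736.07 / 9.80665 = 4357.8664 kilogram_force ≈ 4358 kilogram_force (4 s.f.).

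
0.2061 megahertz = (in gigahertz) 1 megahertz = 1000000 Hz, so 0.2061 megahertz = 0.2061 * 1000000 = 206100 Hz. 1 gigahertz = 1e+09 Hz, so 206100 Hz = 206100 / 1e+09 = 0.0002061 gigahertz. Final answer: 0.0002061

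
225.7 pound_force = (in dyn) 1 pound_force = 4.4482216 N, so 225.7 pound_force = 225.7 * 4.4482216 = 1003.9636 N. 1 dyn = 1e-05 N, so 1003.9636 N = 1003.9636 / 1e-05 = 1.0039636e+08 dyn ≈ 1.004e+08 dyn (4 s.f.). Final answer: 1.004e+08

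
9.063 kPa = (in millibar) 1 kPa = 1000 Pa, so 9.063 kPa = 9.063 * 1000 = 9063 Pa. 1 millibar = 100 Pa, so 9063 Pa = 9063 / 100 = 90.63 millibar. Final answer: 90.63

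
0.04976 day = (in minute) 71.65. Check: 1 day = 86400 s, so 0.04976 day = 0.04976 * 86400 = 4299.264 s. 1 minute = 60 s, so 4299.264 s = 4299.264 / 60 = 71.6544 minute ≈ 71.65 minute (4 s.f.).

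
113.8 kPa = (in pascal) 1.138e+05. Check: 1 kPa = 1000 Pa, so 113.8 kPa = 113.8 * 1000 = 113800 Pa. 113800 Pa = 113800 pascal ≈ 1.138e+05 pascal (4 s.f.).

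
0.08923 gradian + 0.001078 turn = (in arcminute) 1 gradian = 0.015707963 rad, so 0.08923 gradian = 0.08923 * 0.015707963 = 0.0014016216 rad. 1 turn = 6.2831853 rad, so 0.001078 turn = 0.001078 * 6.2831853 = 0.0067732738 rad. Sum: 0.0014016216 + 0.0067732738 = 0.0081748953 rad. 1 arcminute = 0.00029088821 rad, so 0.0081748953 rad = 0.0081748953 / 0.00029088821 = 28.10322 arcminute ≈ 28.1 arcminute (4 s.f.). Final answer: 28.1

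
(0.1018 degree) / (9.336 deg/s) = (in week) 1 degree = 0.017453293 rad, so 0.1018 degree = 0.1018 * 0.017453293 = 0.0017767452 rad. 1 deg/s = 0.017453293 rad/s, so 9.336 deg/s = 9.336 * 0.017453293 = 0.16294394 rad/s. Combine: 0.0017767452 rad / 0.16294394 rad/s = 0.010904027 s. 1 week = 604800 s, so 0.010904027 s = 0.010904027 / 604800 = 1.8029146e-08 week ≈ 1.803e-08 week (4 s.f.). Final answer: 1.803e-08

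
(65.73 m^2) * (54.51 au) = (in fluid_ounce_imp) 65.73 m^2 is already in m^2. 1 au = 1.4959787e+11 m, so 54.51 au = 54.51 * 1.4959787e+11 = 8.1545799e+12 m. Combine: 65.73 m^2 * 8.1545799e+12 m = 5.3600054e+14 m^3. 1 fluid_ounce_imp = 2.8413063e-05 m^3, so 5.3600054e+14 m^3 = 5.3600054e+14 / 2.8413063e-05 = 1.8864582e+19 fluid_ounce_imp ≈ 1.886e+19 fluid_ounce_imp (4 s.f.). Final answer: 1.886e+19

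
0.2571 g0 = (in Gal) 252.1. Check: 1 g0 = 9.80665 m/s^2, so 0.2571 g0 = 0.2571 * 9.80665 = 2.5212897 m/s^2. 1 Gal = 0.01 m/s^2, so 2.5212897 m/s^2 = 2.5212897 / 0.01 = 252.12897 Gal ≈ 252.1 Gal (4 s.f.).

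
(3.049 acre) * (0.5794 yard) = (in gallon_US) 1 acre = 4046.8564 m^2, so 3.049 acre = 3.049 * 4046.8564 = 12338.865 m^2. 1 yard = 0.9144 m, so 0.5794 yard = 0.5794 * 0.9144 = 0.52980336 m. Combine: 12338.865 m^2 * 0.52980336 m = 6537.1723 m^3. 1 gallon_US = 0.0037854118 m^3, so 6537.1723 m^3 = 6537.1723 / 0.0037854118 = 1726938.2 gallon_US ≈ 1.727e+06 gallon_US (4 s.f.). Final answer: 1.727e+06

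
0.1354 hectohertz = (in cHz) 1354. Check: 1 hectohertz = 100 Hz, so 0.1354 hectohertz = 0.1354 * 100 = 13.54 Hz. 1 cHz = 0.01 Hz, so 13.54 Hz = 13.54 / 0.01 = 1354 cHz.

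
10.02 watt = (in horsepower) 0.01344. Check: 10.02 watt = 10.02 W. 1 horsepower = 745.69987 W, so 10.02 W = 10.02 / 745.69987 = 0.013437041 horsepower ≈ 0.01344 horsepower (4 s.f.).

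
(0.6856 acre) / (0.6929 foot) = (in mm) 1 acre = 4046.8564 m^2, so 0.6856 acre = 0.6856 * 4046.8564 = 2774.5248 m^2. 1 foot = 0.3048 m, so 0.6929 foot = 0.6929 * 0.3048 = 0.21119592 m. Combine: 2774.5248 m^2 / 0.21119592 m = 13137.208 m. 1 mm = 0.001 m, so 13137.208 m = 13137.208 / 0.001 = 13137208 mm ≈ 1.314e+07 mm (4 s.f.). Final answer: 1.314e+07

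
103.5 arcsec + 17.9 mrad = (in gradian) 1.171. Check: 1 arcsec = 4.8481368e-06 rad, so 103.5 arcsec = 103.5 * 4.8481368e-06 = 0.00050178216 rad. 1 mrad = 0.001 rad, so 17.9 mrad = 17.9 * 0.001 = 0.0179 rad. Sum: 0.00050178216 + 0.0179 = 0.018401782 rad. 1 gradian = 0.015707963 rad, so 0.018401782 rad = 0.018401782 / 0.015707963 = 1.1714938 gradian ≈ 1.171 gradian (4 s.f.).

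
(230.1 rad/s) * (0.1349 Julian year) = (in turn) 1.559e+08. Check: 230.1 rad/s is already in rad/s. 1 Julian year = 31557600 s, so 0.1349 Julian year = 0.1349 * 31557600 = 4257120.2 s. Combine: 230.1 rad/s * 4257120.2 s = 9.7956337e+08 rad. 1 turn = 6.2831853 rad, so 9.7956337e+08 rad = 9.7956337e+08 / 6.2831853 = 1.5590235e+08 turn ≈ 1.559e+08 turn (4 s.f.).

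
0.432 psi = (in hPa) 29.79. Check: 1 psi = 6894.7573 Pa, so 0.432 psi = 0.432 * 6894.7573 = 2978.5352 Pa. 1 hPa = 100 Pa, so 2978.5352 Pa = 2978.5352 / 100 = 29.785352 hPa ≈ 29.79 hPa (4 s.f.).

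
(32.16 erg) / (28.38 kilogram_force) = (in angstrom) 115.6. Check: 1 erg = 1e-07 J, so 32.16 erg = 32.16 * 1e-07 = 3.216e-06 J. 1 kilogram_force = 9.80665 N, so 28.38 kilogram_force = 28.38 * 9.80665 = 278.31273 N. Combine: 3.216e-06 J / 278.31273 N = 1.1555347e-08 m. 1 angstrom = 1e-10 m, so 1.1555347e-08 m = 1.1555347e-08 / 1e-10 = 115.55347 angstrom ≈ 115.6 angstrom (4 s.f.).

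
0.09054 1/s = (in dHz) 0.09054 1/s = 0.09054 Hz. 1 dHz = 0.1 Hz, so 0.09054 Hz = 0.09054 / 0.1 = 0.9054 dHz. Final answer: 0.9054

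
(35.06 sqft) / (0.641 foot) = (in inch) 1 sqft = 0.09290304 m^2, so 35.06 sqft = 35.06 * 0.09290304 = 3.2571806 m^2. 1 foot = 0.3048 m, so 0.641 foot = 0.641 * 0.3048 = 0.1953768 m. Combine: 3.2571806 m^2 / 0.1953768 m = 16.671276 m. 1 inch = 0.0254 m, so 16.671276 m = 16.671276 / 0.0254 = 656.34945 inch ≈ 656.3 inch (4 s.f.). Final answer: 656.3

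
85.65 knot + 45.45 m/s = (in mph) 200.2. Check: 1 knot = 0.51444444 m/s, so 85.65 knot = 85.65 * 0.51444444 = 44.062167 m/s. 45.45 m/s is already in m/s. Sum: 44.062167 + 45.45 = 89.512167 m/s. 1 mph = 0.44704 m/s, so 89.512167 m/s = 89.512167 / 0.44704 = 200.23301 mph ≈ 200.2 mph (4 s.f.).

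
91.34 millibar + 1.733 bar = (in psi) 1 millibar = 100 Pa, so 91.34 millibar = 91.34 * 100 = 9134 Pa. 1 bar = 100000 Pa, so 1.733 bar = 1.733 * 100000 = 173300 Pa. Sum: 9134 + 173300 = 182434 Pa. 1 psi = 6894.7573 Pa, so 182434 Pa = 182434 / 6894.7573 = 26.459815 psi ≈ 26.46 psi (4 s.f.). Final answer: 26.46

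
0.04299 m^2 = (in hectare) 1 hectare = 10000 m^2, so 0.04299 m^2 = 0.04299 / 10000 = 4.299e-06 hectare. Final answer: 4.299e-06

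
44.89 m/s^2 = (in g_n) 4.578. Check: 1 g_n = 9.80665 m/s^2, so 44.89 m/s^2 = 44.89 / 9.80665 = 4.5775061 g_n ≈ 4.578 g_n (4 s.f.).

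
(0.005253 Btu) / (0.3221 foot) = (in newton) 56.45. Check: 1 Btu = 1055.0559 J, so 0.005253 Btu = 0.005253 * 1055.0559 = 5.5422084 J. 1 foot = 0.3048 m, so 0.3221 foot = 0.3221 * 0.3048 = 0.09817608 m. Combine: 5.5422084 J / 0.09817608 m = 56.451718 N. 56.451718 N = 56.451718 newton ≈ 56.45 newton (4 s.f.).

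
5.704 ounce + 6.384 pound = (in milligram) 1 ounce = 0.028349523 kg, so 5.704 ounce = 5.704 * 0.028349523 = 0.16170568 kg. 1 pound = 0.45359237 kg, so 6.384 pound = 6.384 * 0.45359237 = 2.8957337 kg. Sum: 0.16170568 + 2.8957337 = 3.0574394 kg. 1 milligram = 1e-06 kg, so 3.0574394 kg = 3.0574394 / 1e-06 = 3057439.4 milligram ≈ 3.057e+06 milligram (4 s.f.). Final answer: 3.057e+06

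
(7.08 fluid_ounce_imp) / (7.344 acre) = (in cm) 6.769e-07. Check: 1 fluid_ounce_imp = 2.8413063e-05 m^3, so 7.08 fluid_ounce_imp = 7.08 * 2.8413063e-05 = 0.00020116448 m^3. 1 acre = 4046.8564 m^2, so 7.344 acre = 7.344 * 4046.8564 = 29720.114 m^2. Combine: 0.00020116448 m^3 / 29720.114 m^2 = 6.768631e-09 m. 1 cm = 0.01 m, so 6.768631e-09 m = 6.768631e-09 / 0.01 = 6.768631e-07 cm ≈ 6.769e-07 cm (4 s.f.).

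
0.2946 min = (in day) 0.0002046. Check: 1 min = 60 s, so 0.2946 min = 0.2946 * 60 = 17.676 s. 1 day = 86400 s, so 17.676 s = 17.676 / 86400 = 0.00020458333 day ≈ 0.0002046 day (4 s.f.).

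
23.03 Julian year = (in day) 8412. Check: 1 Julian year = 31557600 s, so 23.03 Julian year = 23.03 * 31557600 = 7.2677153e+08 s. 1 day = 86400 s, so 7.2677153e+08 s = 7.2677153e+08 / 86400 = 8411.7075 day ≈ 8412 day (4 s.f.).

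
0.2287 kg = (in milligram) 2.287e+05. Check: 1 milligram = 1e-06 kg, so 0.2287 kg = 0.2287 / 1e-06 = 228700 milligram ≈ 2.287e+05 milligram (4 s.f.).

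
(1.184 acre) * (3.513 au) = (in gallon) 1 acre = 4046.8564 m^2, so 1.184 acre = 1.184 * 4046.8564 = 4791.478 m^2. 1 au = 1.4959787e+11 m, so 3.513 au = 3.513 * 1.4959787e+11 = 5.2553732e+11 m. Combine: 4791.478 m^2 * 5.2553732e+11 m = 2.5181005e+15 m^3. 1 gallon = 0.0037854118 m^3, so 2.5181005e+15 m^3 = 2.5181005e+15 / 0.0037854118 = 6.6521178e+17 gallon ≈ 6.652e+17 gallon (4 s.f.). Final answer: 6.652e+17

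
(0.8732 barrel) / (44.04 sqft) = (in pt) 1 barrel = 0.15898729 m^3, so 0.8732 barrel = 0.8732 * 0.15898729 = 0.13882771 m^3. 1 sqft = 0.09290304 m^2, so 44.04 sqft = 44.04 * 0.09290304 = 4.0914499 m^2. Combine: 0.13882771 m^3 / 4.0914499 m^2 = 0.033931176 m. 1 pt = 0.00035277778 m, so 0.033931176 m = 0.033931176 / 0.00035277778 = 96.182861 pt ≈ 96.18 pt (4 s.f.). Final answer: 96.18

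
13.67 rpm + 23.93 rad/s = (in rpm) 1 rpm = 0.10471976 rad/s, so 13.67 rpm = 13.67 * 0.10471976 = 1.4315191 rad/s. 23.93 rad/s is already in rad/s. Sum: 1.4315191 + 23.93 = 25.361519 rad/s. 1 rpm = 0.10471976 rad/s, so 25.361519 rad/s = 25.361519 / 0.10471976 = 242.18467 rpm ≈ 242.2 rpm (4 s.f.). Final answer: 242.2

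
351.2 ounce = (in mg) 1 ounce = 0.028349523 kg, so 351.2 ounce = 351.2 * 0.028349523 = 9.9563525 kg. 1 mg = 1e-06 kg, so 9.9563525 kg = 9.9563525 / 1e-06 = 9956352.5 mg ≈ 9.956e+06 mg (4 s.f.). Final answer: 9.956e+06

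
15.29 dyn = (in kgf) 1 dyn = 1e-05 N, so 15.29 dyn = 15.29 * 1e-05 = 0.0001529 N. 1 kgf = 9.80665 N, so 0.0001529 N = 0.0001529 / 9.80665 = 1.5591461e-05 kgf ≈ 1.559e-05 kgf (4 s.f.). Final answer: 1.559e-05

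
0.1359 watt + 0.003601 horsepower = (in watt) 2.821. Check: 0.1359 watt = 0.1359 W. 1 horsepower = 745.69987 W, so 0.003601 horsepower = 0.003601 * 745.69987 = 2.6852652 W. Sum: 0.1359 + 2.6852652 = 2.8211652 W. 2.8211652 W = 2.8211652 watt ≈ 2.821 watt (4 s.f.).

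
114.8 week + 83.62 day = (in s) 7.666e+07. Check: 1 week = 604800 s, so 114.8 week = 114.8 * 604800 = 69431040 s. 1 day = 86400 s, so 83.62 day = 83.62 * 86400 = 7224768 s. Sum: 69431040 + 7224768 = 76655808 s. Result: 76655808 s ≈ 7.666e+07 s (4 s.f.).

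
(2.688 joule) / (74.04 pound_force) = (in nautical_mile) 2.688 joule = 2.688 J. 1 pound_force = 4.4482216 N, so 74.04 pound_force = 74.04 * 4.4482216 = 329.34633 N. Combine: 2.688 J / 329.34633 N = 0.0081616213 m. 1 nautical_mile = 1852 m, so 0.0081616213 m = 0.0081616213 / 1852 = 4.4069229e-06 nautical_mile ≈ 4.407e-06 nautical_mile (4 s.f.). Final answer: 4.407e-06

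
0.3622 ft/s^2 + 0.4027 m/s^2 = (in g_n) 0.05232. Check: 1 ft/s^2 = 0.3048 m/s^2, so 0.3622 ft/s^2 = 0.3622 * 0.3048 = 0.11039856 m/s^2. 0.4027 m/s^2 is already in m/s^2. Sum: 0.11039856 + 0.4027 = 0.51309856 m/s^2. 1 g_n = 9.80665 m/s^2, so 0.51309856 m/s^2 = 0.51309856 / 9.80665 = 0.052321492 g_n ≈ 0.05232 g_n (4 s.f.).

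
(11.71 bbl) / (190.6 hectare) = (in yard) 1.068e-06. Check: 1 bbl = 0.15898729 m^3, so 11.71 bbl = 11.71 * 0.15898729 = 1.8617412 m^3. 1 hectare = 10000 m^2, so 190.6 hectare = 190.6 * 10000 = 1906000 m^2. Combine: 1.8617412 m^3 / 1906000 m^2 = 9.7677924e-07 m. 1 yard = 0.9144 m, so 9.7677924e-07 m = 9.7677924e-07 / 0.9144 = 1.0682188e-06 yard ≈ 1.068e-06 yard (4 s.f.).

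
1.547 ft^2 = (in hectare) 1 ft^2 = 0.09290304 m^2, so 1.547 ft^2 = 1.547 * 0.09290304 = 0.143721 m^2. 1 hectare = 10000 m^2, so 0.143721 m^2 = 0.143721 / 10000 = 1.43721e-05 hectare ≈ 1.437e-05 hectare (4 s.f.). Final answer: 1.437e-05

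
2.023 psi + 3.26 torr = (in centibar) 1 psi = 6894.7573 Pa, so 2.023 psi = 2.023 * 6894.7573 = 13948.094 Pa. 1 torr = 133.32237 Pa, so 3.26 torr = 3.26 * 133.32237 = 434.63092 Pa. Sum: 13948.094 + 434.63092 = 14382.725 Pa. 1 centibar = 1000 Pa, so 14382.725 Pa = 14382.725 / 1000 = 14.382725 centibar ≈ 14.38 centibar (4 s.f.). Final answer: 14.38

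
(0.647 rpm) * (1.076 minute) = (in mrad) 1 rpm = 0.10471976 rad/s, so 0.647 rpm = 0.647 * 0.10471976 = 0.067753682 rad/s. 1 minute = 60 s, so 1.076 minute = 1.076 * 60 = 64.56 s. Combine: 0.067753682 rad/s * 64.56 s = 4.3741777 rad. 1 mrad = 0.001 rad, so 4.3741777 rad = 4.3741777 / 0.001 = 4374.1777 mrad ≈ 4374 mrad (4 s.f.). Final answer: 4374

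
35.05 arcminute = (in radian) 0.0102. Check: 1 arcminute = 0.00029088821 rad, so 35.05 arcminute = 35.05 * 0.00029088821 = 0.010195632 rad. 0.010195632 rad = 0.010195632 radian ≈ 0.0102 radian (4 s.f.).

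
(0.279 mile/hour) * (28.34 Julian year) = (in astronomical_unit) 0.0007456. Check: 1 mile/hour = 0.44704 m/s, so 0.279 mile/hour = 0.279 * 0.44704 = 0.12472416 m/s. 1 Julian year = 31557600 s, so 28.34 Julian year = 28.34 * 31557600 = 8.9434238e+08 s. Combine: 0.12472416 m/s * 8.9434238e+08 s = 1.115461e+08 m. 1 astronomical_unit = 1.4959787e+11 m, so 1.115461e+08 m = 1.115461e+08 / 1.4959787e+11 = 0.00074563964 astronomical_unit ≈ 0.0007456 astronomical_unit (4 s.f.).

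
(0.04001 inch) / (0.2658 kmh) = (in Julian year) 1 inch = 0.0254 m, so 0.04001 inch = 0.04001 * 0.0254 = 0.001016254 m. 1 kmh = 0.27777778 m/s, so 0.2658 kmh = 0.2658 * 0.27777778 = 0.073833333 m/s. Combine: 0.001016254 m / 0.073833333 m/s = 0.013764163 s. 1 Julian year = 31557600 s, so 0.013764163 s = 0.013764163 / 31557600 = 4.3615999e-10 Julian year ≈ 4.362e-10 Julian year (4 s.f.). Final answer: 4.362e-10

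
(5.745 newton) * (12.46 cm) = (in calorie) 0.1711. Check: 5.745 newton = 5.745 N. 1 cm = 0.01 m, so 12.46 cm = 12.46 * 0.01 = 0.1246 m. Combine: 5.745 N * 0.1246 m = 0.715827 J. 1 calorie = 4.184 J, so 0.715827 J = 0.715827 / 4.184 = 0.17108676 calorie ≈ 0.1711 calorie (4 s.f.).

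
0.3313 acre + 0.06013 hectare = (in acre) 0.4799. Check: 1 acre = 4046.8564 m^2, so 0.3313 acre = 0.3313 * 4046.8564 = 1340.7235 m^2. 1 hectare = 10000 m^2, so 0.06013 hectare = 0.06013 * 10000 = 601.3 m^2. Sum: 1340.7235 + 601.3 = 1942.0235 m^2. 1 acre = 4046.8564 m^2, so 1942.0235 m^2 = 1942.0235 / 4046.8564 = 0.47988447 acre ≈ 0.4799 acre (4 s.f.).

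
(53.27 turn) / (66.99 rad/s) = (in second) 1 turn = 6.2831853 rad, so 53.27 turn = 53.27 * 6.2831853 = 334.70528 rad. 66.99 rad/s is already in rad/s. Combine: 334.70528 rad / 66.99 rad/s = 4.9963469 s. 4.9963469 s = 4.9963469 second ≈ 4.996 second (4 s.f.). Final answer: 4.996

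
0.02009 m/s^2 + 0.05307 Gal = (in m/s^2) 0.02009 m/s^2 is already in m/s^2. 1 Gal = 0.01 m/s^2, so 0.05307 Gal = 0.05307 * 0.01 = 0.0005307 m/s^2. Sum: 0.02009 + 0.0005307 = 0.0206207 m/s^2. Result: 0.0206207 m/s^2 ≈ 0.02062 m/s^2 (4 s.f.). Final answer: 0.02062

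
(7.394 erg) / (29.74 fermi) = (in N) 2.486e+07. Check: 1 erg = 1e-07 J, so 7.394 erg = 7.394 * 1e-07 = 7.394e-07 J. 1 fermi = 1e-15 m, so 29.74 fermi = 29.74 * 1e-15 = 2.974e-14 m. Combine: 7.394e-07 J / 2.974e-14 m = 24862139 N. Result: 24862139 N ≈ 2.486e+07 N (4 s.f.).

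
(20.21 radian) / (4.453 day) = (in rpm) 20.21 radian = 20.21 rad. 1 day = 86400 s, so 4.453 day = 4.453 * 86400 = 384739.2 s. Combine: 20.21 rad / 384739.2 s = 5.252909e-05 rad/s. 1 rpm = 0.10471976 rad/s, so 5.252909e-05 rad/s = 5.252909e-05 / 0.10471976 = 0.00050161586 rpm ≈ 0.0005016 rpm (4 s.f.). Final answer: 0.0005016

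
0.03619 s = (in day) 4.189e-07. Check: 1 day = 86400 s, so 0.03619 s = 0.03619 / 86400 = 4.1886574e-07 day ≈ 4.189e-07 day (4 s.f.).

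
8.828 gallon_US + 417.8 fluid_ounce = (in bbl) 0.2879. Check: 1 gallon_US = 0.0037854118 m^3, so 8.828 gallon_US = 8.828 * 0.0037854118 = 0.033417615 m^3. 1 fluid_ounce = 2.957353e-05 m^3, so 417.8 fluid_ounce = 417.8 * 2.957353e-05 = 0.012355821 m^3. Sum: 0.033417615 + 0.012355821 = 0.045773436 m^3. 1 bbl = 0.15898729 m^3, so 0.045773436 m^3 = 0.045773436 / 0.15898729 = 0.28790625 bbl ≈ 0.2879 bbl (4 s.f.).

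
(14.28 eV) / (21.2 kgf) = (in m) 1 eV = 1.6021766e-19 J, so 14.28 eV = 14.28 * 1.6021766e-19 = 2.2879082e-18 J. 1 kgf = 9.80665 N, so 21.2 kgf = 21.2 * 9.80665 = 207.90098 N. Combine: 2.2879082e-18 J / 207.90098 N = 1.1004798e-20 m. Result: 1.1004798e-20 m ≈ 1.1e-20 m (4 s.f.). Final answer: 1.1e-20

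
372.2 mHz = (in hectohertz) 0.003722. Check: 1 mHz = 0.001 Hz, so 372.2 mHz = 372.2 * 0.001 = 0.3722 Hz. 1 hectohertz = 100 Hz, so 0.3722 Hz = 0.3722 / 100 = 0.003722 hectohertz.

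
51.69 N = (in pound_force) 11.62. Check: 1 pound_force = 4.4482216 N, so 51.69 N = 51.69 / 4.4482216 = 11.620374 pound_force ≈ 11.62 pound_force (4 s.f.).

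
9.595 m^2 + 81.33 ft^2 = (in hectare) 0.001715. Check: 9.595 m^2 is already in m^2. 1 ft^2 = 0.09290304 m^2, so 81.33 ft^2 = 81.33 * 0.09290304 = 7.5558042 m^2. Sum: 9.595 + 7.5558042 = 17.150804 m^2. 1 hectare = 10000 m^2, so 17.150804 m^2 = 17.150804 / 10000 = 0.0017150804 hectare ≈ 0.001715 hectare (4 s.f.).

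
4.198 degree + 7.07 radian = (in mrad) 1 degree = 0.017453293 rad, so 4.198 degree = 4.198 * 0.017453293 = 0.073268922 rad. 7.07 radian = 7.07 rad. Sum: 0.073268922 + 7.07 = 7.1432689 rad. 1 mrad = 0.001 rad, so 7.1432689 rad = 7.1432689 / 0.001 = 7143.2689 mrad ≈ 7143 mrad (4 s.f.). Final answer: 7143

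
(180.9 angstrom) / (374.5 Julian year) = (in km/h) 5.51e-18. Check: 1 angstrom = 1e-10 m, so 180.9 angstrom = 180.9 * 1e-10 = 1.809e-08 m. 1 Julian year = 31557600 s, so 374.5 Julian year = 374.5 * 31557600 = 1.1818321e+10 s. Combine: 1.809e-08 m / 1.1818321e+10 s = 1.5306743e-18 m/s. 1 km/h = 0.27777778 m/s, so 1.5306743e-18 m/s = 1.5306743e-18 / 0.27777778 = 5.5104273e-18 km/h ≈ 5.51e-18 km/h (4 s.f.).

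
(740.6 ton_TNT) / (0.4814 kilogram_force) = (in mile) 4.078e+08. Check: 1 ton_TNT = 4.184e+09 J, so 740.6 ton_TNT = 740.6 * 4.184e+09 = 3.0986704e+12 J. 1 kilogram_force = 9.80665 N, so 0.4814 kilogram_force = 0.4814 * 9.80665 = 4.7209213 N. Combine: 3.0986704e+12 J / 4.7209213 N = 6.5636985e+11 m. 1 mile = 1609.344 m, so 6.5636985e+11 m = 6.5636985e+11 / 1609.344 = 4.0784931e+08 mile ≈ 4.078e+08 mile (4 s.f.).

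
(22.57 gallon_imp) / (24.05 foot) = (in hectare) 1.4e-06. Check: 1 gallon_imp = 0.00454609 m^3, so 22.57 gallon_imp = 22.57 * 0.00454609 = 0.10260525 m^3. 1 foot = 0.3048 m, so 24.05 foot = 24.05 * 0.3048 = 7.33044 m. Combine: 0.10260525 m^3 / 7.33044 m = 0.013997148 m^2. 1 hectare = 10000 m^2, so 0.013997148 m^2 = 0.013997148 / 10000 = 1.3997148e-06 hectare ≈ 1.4e-06 hectare (4 s.f.).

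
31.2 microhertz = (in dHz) 0.000312. Check: 1 microhertz = 1e-06 Hz, so 31.2 microhertz = 31.2 * 1e-06 = 3.12e-05 Hz. 1 dHz = 0.1 Hz, so 3.12e-05 Hz = 3.12e-05 / 0.1 = 0.000312 dHz.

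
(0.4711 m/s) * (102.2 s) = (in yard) 0.4711 m/s is already in m/s. 102.2 s is already in s. Combine: 0.4711 m/s * 102.2 s = 48.14642 m. 1 yard = 0.9144 m, so 48.14642 m = 48.14642 / 0.9144 = 52.653565 yard ≈ 52.65 yard (4 s.f.). Final answer: 52.65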